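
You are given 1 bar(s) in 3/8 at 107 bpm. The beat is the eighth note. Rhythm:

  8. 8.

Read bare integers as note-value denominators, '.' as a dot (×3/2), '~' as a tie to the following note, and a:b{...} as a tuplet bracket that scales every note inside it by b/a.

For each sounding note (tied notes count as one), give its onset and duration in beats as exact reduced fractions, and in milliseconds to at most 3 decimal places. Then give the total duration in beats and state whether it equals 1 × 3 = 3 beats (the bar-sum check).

1) 0.0ms=0b +841.121ms=3/2b
2) 841.121ms=3/2b +841.121ms=3/2b
Σ=3b of 3 (107bpm 3/8) — PASS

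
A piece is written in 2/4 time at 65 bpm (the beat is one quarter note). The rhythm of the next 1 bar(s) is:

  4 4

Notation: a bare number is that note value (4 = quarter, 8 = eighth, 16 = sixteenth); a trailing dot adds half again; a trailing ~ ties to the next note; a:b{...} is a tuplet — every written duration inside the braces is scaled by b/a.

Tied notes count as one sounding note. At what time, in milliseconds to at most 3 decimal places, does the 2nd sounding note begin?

1. 0.0ms @ 0 + 923.077ms (1)
2. 923.077ms @ 1 + 923.077ms (1)

note 2 onset = 1b = 923.077ms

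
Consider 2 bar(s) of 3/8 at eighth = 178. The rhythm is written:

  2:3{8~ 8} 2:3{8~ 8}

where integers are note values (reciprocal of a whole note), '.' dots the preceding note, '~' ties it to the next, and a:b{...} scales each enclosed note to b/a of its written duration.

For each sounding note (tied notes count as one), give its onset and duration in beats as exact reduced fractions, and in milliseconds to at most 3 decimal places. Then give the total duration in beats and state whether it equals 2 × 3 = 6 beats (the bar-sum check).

1) 0.0ms=0b +1011.236ms=3b
2) 1011.236ms=3b +1011.236ms=3b
Σ=6b of 6 (178bpm 3/8) — PASS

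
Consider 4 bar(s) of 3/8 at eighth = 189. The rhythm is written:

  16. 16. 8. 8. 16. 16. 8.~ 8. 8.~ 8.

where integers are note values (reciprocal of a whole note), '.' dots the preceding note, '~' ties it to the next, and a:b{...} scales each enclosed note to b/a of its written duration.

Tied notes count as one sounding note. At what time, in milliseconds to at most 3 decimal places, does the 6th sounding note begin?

note 6 onset = 21/4b = 1666.667ms

1. 0.0ms @ 0 + 238.095ms (3/4)
2. 238.095ms @ 3/4 + 238.095ms (3/4)
3. 476.19ms @ 3/2 + 476.19ms (3/2)
4. 952.381ms @ 3 + 476.19ms (3/2)
5. 1428.571ms @ 9/2 + 238.095ms (3/4)
6. 1666.667ms @ 21/4 + 238.095ms (3/4)
7. 1904.762ms @ 6 + 952.381ms (3)
8. 2857.143ms @ 9 + 952.381ms (3)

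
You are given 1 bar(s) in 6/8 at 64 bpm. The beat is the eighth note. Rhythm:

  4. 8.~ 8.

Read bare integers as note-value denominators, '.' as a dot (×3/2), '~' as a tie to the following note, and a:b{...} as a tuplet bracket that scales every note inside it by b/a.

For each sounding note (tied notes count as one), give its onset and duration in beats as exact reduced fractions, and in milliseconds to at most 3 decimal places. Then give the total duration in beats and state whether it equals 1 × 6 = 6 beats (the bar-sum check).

1) 0.0ms=0b +2812.5ms=3b
2) 2812.5ms=3b +2812.5ms=3b
Σ=6b of 6 (64bpm 6/8) — PASS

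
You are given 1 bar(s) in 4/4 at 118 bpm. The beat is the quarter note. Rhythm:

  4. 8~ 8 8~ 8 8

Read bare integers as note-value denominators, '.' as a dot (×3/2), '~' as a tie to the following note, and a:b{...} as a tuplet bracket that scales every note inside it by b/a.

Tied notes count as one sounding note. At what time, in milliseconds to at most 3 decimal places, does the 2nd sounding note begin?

note 2 onset = 3/2b = 762.712ms

1. 0.0ms @ 0 + 762.712ms (3/2)
2. 762.712ms @ 3/2 + 508.475ms (1)
3. 1271.186ms @ 5/2 + 508.475ms (1)
4. 1779.661ms @ 7/2 + 254.237ms (1/2)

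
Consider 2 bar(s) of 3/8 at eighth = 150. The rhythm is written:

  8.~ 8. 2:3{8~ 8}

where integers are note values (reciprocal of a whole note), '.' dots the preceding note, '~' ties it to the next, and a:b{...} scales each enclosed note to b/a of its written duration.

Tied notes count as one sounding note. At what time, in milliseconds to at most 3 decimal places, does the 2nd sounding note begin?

note 2 onset = 3b = 1200.0ms

1. 0.0ms @ 0 + 1200.0ms (3)
2. 1200.0ms @ 3 + 1200.0ms (3)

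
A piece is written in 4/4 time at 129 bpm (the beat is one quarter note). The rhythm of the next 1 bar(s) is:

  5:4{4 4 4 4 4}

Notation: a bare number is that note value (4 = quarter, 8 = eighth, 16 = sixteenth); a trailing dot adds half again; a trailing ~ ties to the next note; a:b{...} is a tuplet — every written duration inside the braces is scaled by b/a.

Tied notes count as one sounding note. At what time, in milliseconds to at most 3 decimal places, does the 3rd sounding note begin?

1. 0.0ms @ 0 + 372.093ms (4/5)
2. 372.093ms @ 4/5 + 372.093ms (4/5)
3. 744.186ms @ 8/5 + 372.093ms (4/5)
4. 1116.279ms @ 12/5 + 372.093ms (4/5)
5. 1488.372ms @ 16/5 + 372.093ms (4/5)

note 3 onset = 8/5b = 744.186ms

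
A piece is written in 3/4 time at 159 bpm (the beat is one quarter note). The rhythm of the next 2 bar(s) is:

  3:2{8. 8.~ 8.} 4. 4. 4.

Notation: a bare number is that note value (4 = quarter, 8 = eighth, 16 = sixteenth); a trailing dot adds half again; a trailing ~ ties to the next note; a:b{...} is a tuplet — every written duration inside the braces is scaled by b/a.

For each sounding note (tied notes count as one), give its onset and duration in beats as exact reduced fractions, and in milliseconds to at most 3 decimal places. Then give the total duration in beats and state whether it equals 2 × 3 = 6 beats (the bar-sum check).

1) 0.0ms=0b +188.679ms=1/2b
2) 188.679ms=1/2b +377.358ms=1b
3) 566.038ms=3/2b +566.038ms=3/2b
4) 1132.075ms=3b +566.038ms=3/2b
5) 1698.113ms=9/2b +566.038ms=3/2b
Σ=6b of 6 (159bpm 3/4) — PASS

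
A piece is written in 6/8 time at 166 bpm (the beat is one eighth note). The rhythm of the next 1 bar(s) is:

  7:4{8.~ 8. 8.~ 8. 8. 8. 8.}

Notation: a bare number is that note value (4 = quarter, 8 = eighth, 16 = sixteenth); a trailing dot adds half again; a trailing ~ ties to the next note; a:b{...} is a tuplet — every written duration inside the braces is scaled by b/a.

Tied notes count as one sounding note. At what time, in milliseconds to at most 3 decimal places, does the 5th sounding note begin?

note 5 onset = 36/7b = 1858.864ms

1. 0.0ms @ 0 + 619.621ms (12/7)
2. 619.621ms @ 12/7 + 619.621ms (12/7)
3. 1239.243ms @ 24/7 + 309.811ms (6/7)
4. 1549.053ms @ 30/7 + 309.811ms (6/7)
5. 1858.864ms @ 36/7 + 309.811ms (6/7)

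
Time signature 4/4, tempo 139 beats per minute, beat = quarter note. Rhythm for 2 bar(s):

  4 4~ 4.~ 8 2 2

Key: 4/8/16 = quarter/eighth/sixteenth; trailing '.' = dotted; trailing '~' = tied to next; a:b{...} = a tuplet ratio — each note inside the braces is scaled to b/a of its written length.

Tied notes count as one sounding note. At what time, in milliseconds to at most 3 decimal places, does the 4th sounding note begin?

note 4 onset = 6b = 2589.928ms

1. 0.0ms @ 0 + 431.655ms (1)
2. 431.655ms @ 1 + 1294.964ms (3)
3. 1726.619ms @ 4 + 863.309ms (2)
4. 2589.928ms @ 6 + 863.309ms (2)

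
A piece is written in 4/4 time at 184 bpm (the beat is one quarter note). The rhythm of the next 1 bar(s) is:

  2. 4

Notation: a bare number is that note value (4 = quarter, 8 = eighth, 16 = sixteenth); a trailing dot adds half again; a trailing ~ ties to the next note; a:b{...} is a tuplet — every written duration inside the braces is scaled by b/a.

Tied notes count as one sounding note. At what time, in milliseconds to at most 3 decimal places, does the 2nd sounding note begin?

note 2 onset = 3b = 978.261ms

1. 0.0ms @ 0 + 978.261ms (3)
2. 978.261ms @ 3 + 326.087ms (1)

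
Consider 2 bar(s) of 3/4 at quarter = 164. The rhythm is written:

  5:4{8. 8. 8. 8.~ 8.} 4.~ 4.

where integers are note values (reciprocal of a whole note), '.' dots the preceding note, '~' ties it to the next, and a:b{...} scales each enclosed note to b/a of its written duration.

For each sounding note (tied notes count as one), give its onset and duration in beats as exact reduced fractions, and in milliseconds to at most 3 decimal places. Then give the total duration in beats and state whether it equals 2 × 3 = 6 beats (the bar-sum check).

1) 0.0ms=0b +219.512ms=3/5b
2) 219.512ms=3/5b +219.512ms=3/5b
3) 439.024ms=6/5b +219.512ms=3/5b
4) 658.537ms=9/5b +439.024ms=6/5b
5) 1097.561ms=3b +1097.561ms=3b
Σ=6b of 6 (164bpm 3/4) — PASS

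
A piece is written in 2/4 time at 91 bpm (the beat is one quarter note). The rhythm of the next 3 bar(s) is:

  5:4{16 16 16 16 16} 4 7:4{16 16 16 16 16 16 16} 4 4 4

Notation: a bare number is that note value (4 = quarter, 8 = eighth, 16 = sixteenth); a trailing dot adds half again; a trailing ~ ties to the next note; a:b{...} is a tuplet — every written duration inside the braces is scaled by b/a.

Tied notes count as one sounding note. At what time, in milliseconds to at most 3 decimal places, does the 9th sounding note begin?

1. 0.0ms @ 0 + 131.868ms (1/5)
2. 131.868ms @ 1/5 + 131.868ms (1/5)
3. 263.736ms @ 2/5 + 131.868ms (1/5)
4. 395.604ms @ 3/5 + 131.868ms (1/5)
5. 527.473ms @ 4/5 + 131.868ms (1/5)
6. 659.341ms @ 1 + 659.341ms (1)
7. 1318.681ms @ 2 + 94.192ms (1/7)
8. 1412.873ms @ 15/7 + 94.192ms (1/7)
9. 1507.064ms @ 16/7 + 94.192ms (1/7)
10. 1601.256ms @ 17/7 + 94.192ms (1/7)
11. 1695.447ms @ 18/7 + 94.192ms (1/7)
12. 1789.639ms @ 19/7 + 94.192ms (1/7)
13. 1883.83ms @ 20/7 + 94.192ms (1/7)
14. 1978.022ms @ 3 + 659.341ms (1)
15. 2637.363ms @ 4 + 659.341ms (1)
16. 3296.703ms @ 5 + 659.341ms (1)

note 9 onset = 16/7b = 1507.064ms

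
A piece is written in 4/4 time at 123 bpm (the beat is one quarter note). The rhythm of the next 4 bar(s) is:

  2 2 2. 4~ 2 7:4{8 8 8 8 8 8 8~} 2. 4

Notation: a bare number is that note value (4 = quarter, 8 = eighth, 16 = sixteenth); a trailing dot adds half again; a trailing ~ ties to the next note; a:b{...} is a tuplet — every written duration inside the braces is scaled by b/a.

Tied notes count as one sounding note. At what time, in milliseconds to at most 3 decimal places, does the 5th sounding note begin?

1. 0.0ms @ 0 + 975.61ms (2)
2. 975.61ms @ 2 + 975.61ms (2)
3. 1951.22ms @ 4 + 1463.415ms (3)
4. 3414.634ms @ 7 + 1463.415ms (3)
5. 4878.049ms @ 10 + 139.373ms (2/7)
6. 5017.422ms @ 72/7 + 139.373ms (2/7)
7. 5156.794ms @ 74/7 + 139.373ms (2/7)
8. 5296.167ms @ 76/7 + 139.373ms (2/7)
9. 5435.54ms @ 78/7 + 139.373ms (2/7)
10. 5574.913ms @ 80/7 + 139.373ms (2/7)
11. 5714.286ms @ 82/7 + 1602.787ms (23/7)
12. 7317.073ms @ 15 + 487.805ms (1)

note 5 onset = 10b = 4878.049ms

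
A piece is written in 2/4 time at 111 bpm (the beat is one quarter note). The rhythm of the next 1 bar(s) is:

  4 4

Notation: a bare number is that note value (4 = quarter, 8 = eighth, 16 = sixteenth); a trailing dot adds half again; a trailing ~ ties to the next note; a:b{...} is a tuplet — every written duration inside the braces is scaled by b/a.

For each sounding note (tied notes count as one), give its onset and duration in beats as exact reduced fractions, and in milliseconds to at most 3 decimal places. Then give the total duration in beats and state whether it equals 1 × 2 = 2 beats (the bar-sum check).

1) 0.0ms=0b +540.541ms=1b
2) 540.541ms=1b +540.541ms=1b
Σ=2b of 2 (111bpm 2/4) — PASS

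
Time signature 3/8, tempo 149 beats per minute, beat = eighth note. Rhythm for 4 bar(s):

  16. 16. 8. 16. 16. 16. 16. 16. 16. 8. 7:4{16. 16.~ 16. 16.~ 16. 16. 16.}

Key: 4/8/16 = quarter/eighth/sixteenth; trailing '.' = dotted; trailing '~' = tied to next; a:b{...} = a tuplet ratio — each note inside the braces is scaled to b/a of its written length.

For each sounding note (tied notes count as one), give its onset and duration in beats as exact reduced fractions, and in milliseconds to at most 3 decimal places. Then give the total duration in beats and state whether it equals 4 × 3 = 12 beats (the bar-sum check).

1) 0.0ms=0b +302.013ms=3/4b
2) 302.013ms=3/4b +302.013ms=3/4b
3) 604.027ms=3/2b +604.027ms=3/2b
4) 1208.054ms=3b +302.013ms=3/4b
5) 1510.067ms=15/4b +302.013ms=3/4b
6) 1812.081ms=9/2b +302.013ms=3/4b
7) 2114.094ms=21/4b +302.013ms=3/4b
8) 2416.107ms=6b +302.013ms=3/4b
9) 2718.121ms=27/4b +302.013ms=3/4b
10) 3020.134ms=15/2b +604.027ms=3/2b
11) 3624.161ms=9b +172.579ms=3/7b
12) 3796.74ms=66/7b +345.158ms=6/7b
13) 4141.898ms=72/7b +345.158ms=6/7b
14) 4487.057ms=78/7b +172.579ms=3/7b
15) 4659.636ms=81/7b +172.579ms=3/7b
Σ=12b of 12 (149bpm 3/8) — PASS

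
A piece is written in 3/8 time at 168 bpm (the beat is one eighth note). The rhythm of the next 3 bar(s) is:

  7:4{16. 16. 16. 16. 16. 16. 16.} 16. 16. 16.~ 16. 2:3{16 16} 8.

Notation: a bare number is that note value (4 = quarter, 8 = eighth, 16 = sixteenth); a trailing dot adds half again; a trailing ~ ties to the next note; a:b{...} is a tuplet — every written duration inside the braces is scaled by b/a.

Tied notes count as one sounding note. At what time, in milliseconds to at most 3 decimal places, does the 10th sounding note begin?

note 10 onset = 9/2b = 1607.143ms

1. 0.0ms @ 0 + 153.061ms (3/7)
2. 153.061ms @ 3/7 + 153.061ms (3/7)
3. 306.122ms @ 6/7 + 153.061ms (3/7)
4. 459.184ms @ 9/7 + 153.061ms (3/7)
5. 612.245ms @ 12/7 + 153.061ms (3/7)
6. 765.306ms @ 15/7 + 153.061ms (3/7)
7. 918.367ms @ 18/7 + 153.061ms (3/7)
8. 1071.429ms @ 3 + 267.857ms (3/4)
9. 1339.286ms @ 15/4 + 267.857ms (3/4)
10. 1607.143ms @ 9/2 + 535.714ms (3/2)
11. 2142.857ms @ 6 + 267.857ms (3/4)
12. 2410.714ms @ 27/4 + 267.857ms (3/4)
13. 2678.571ms @ 15/2 + 535.714ms (3/2)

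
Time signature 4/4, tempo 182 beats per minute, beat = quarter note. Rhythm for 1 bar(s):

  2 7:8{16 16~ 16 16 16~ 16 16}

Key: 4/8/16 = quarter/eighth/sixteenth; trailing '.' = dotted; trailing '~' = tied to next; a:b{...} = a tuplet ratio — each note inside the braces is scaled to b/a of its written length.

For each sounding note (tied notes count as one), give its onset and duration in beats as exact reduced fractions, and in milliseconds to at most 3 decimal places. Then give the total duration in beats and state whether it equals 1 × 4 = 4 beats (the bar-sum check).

1) 0.0ms=0b +659.341ms=2b
2) 659.341ms=2b +94.192ms=2/7b
3) 753.532ms=16/7b +188.383ms=4/7b
4) 941.915ms=20/7b +94.192ms=2/7b
5) 1036.107ms=22/7b +188.383ms=4/7b
6) 1224.49ms=26/7b +94.192ms=2/7b
Σ=4b of 4 (182bpm 4/4) — PASS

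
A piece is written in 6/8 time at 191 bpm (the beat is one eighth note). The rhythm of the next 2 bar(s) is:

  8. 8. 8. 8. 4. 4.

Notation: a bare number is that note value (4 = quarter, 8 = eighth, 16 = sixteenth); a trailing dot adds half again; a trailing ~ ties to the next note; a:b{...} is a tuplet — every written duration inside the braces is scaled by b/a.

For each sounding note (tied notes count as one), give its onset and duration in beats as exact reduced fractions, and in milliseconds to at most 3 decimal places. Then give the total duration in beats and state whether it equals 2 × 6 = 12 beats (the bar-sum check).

1) 0.0ms=0b +471.204ms=3/2b
2) 471.204ms=3/2b +471.204ms=3/2b
3) 942.408ms=3b +471.204ms=3/2b
4) 1413.613ms=9/2b +471.204ms=3/2b
5) 1884.817ms=6b +942.408ms=3b
6) 2827.225ms=9b +942.408ms=3b
Σ=12b of 12 (191bpm 6/8) — PASS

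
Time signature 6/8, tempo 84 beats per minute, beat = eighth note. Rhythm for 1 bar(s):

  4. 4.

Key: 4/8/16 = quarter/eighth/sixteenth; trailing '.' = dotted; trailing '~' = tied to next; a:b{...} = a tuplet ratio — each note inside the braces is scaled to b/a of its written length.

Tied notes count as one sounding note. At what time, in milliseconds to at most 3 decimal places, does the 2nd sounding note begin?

1. 0.0ms @ 0 + 2142.857ms (3)
2. 2142.857ms @ 3 + 2142.857ms (3)

note 2 onset = 3b = 2142.857ms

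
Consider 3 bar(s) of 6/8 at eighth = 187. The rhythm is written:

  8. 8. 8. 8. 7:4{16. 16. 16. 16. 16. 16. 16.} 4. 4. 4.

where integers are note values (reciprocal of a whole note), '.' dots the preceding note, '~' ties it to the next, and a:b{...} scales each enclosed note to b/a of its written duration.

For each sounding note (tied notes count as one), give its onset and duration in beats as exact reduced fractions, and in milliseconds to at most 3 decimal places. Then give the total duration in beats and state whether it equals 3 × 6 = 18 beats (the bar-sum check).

1) 0.0ms=0b +481.283ms=3/2b
2) 481.283ms=3/2b +481.283ms=3/2b
3) 962.567ms=3b +481.283ms=3/2b
4) 1443.85ms=9/2b +481.283ms=3/2b
5) 1925.134ms=6b +137.51ms=3/7b
6) 2062.643ms=45/7b +137.51ms=3/7b
7) 2200.153ms=48/7b +137.51ms=3/7b
8) 2337.662ms=51/7b +137.51ms=3/7b
9) 2475.172ms=54/7b +137.51ms=3/7b
10) 2612.681ms=57/7b +137.51ms=3/7b
11) 2750.191ms=60/7b +137.51ms=3/7b
12) 2887.701ms=9b +962.567ms=3b
13) 3850.267ms=12b +962.567ms=3b
14) 4812.834ms=15b +962.567ms=3b
Σ=18b of 18 (187bpm 6/8) — PASS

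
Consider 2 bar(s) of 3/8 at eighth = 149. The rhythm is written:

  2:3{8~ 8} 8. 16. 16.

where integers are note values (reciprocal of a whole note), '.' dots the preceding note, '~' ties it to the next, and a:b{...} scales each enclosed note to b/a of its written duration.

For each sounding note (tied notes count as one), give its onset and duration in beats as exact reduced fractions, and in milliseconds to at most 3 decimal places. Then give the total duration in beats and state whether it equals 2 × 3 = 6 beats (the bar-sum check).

1) 0.0ms=0b +1208.054ms=3b
2) 1208.054ms=3b +604.027ms=3/2b
3) 1812.081ms=9/2b +302.013ms=3/4b
4) 2114.094ms=21/4b +302.013ms=3/4b
Σ=6b of 6 (149bpm 3/8) — PASS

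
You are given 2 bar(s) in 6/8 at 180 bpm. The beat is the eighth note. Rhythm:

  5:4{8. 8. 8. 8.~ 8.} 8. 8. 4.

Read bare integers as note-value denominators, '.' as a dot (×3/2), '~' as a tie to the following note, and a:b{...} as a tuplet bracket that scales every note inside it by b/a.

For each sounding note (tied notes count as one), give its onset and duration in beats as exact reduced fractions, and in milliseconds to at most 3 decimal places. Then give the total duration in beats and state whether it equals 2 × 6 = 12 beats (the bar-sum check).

1) 0.0ms=0b +400.0ms=6/5b
2) 400.0ms=6/5b +400.0ms=6/5b
3) 800.0ms=12/5b +400.0ms=6/5b
4) 1200.0ms=18/5b +800.0ms=12/5b
5) 2000.0ms=6b +500.0ms=3/2b
6) 2500.0ms=15/2b +500.0ms=3/2b
7) 3000.0ms=9b +1000.0ms=3b
Σ=12b of 12 (180bpm 6/8) — PASS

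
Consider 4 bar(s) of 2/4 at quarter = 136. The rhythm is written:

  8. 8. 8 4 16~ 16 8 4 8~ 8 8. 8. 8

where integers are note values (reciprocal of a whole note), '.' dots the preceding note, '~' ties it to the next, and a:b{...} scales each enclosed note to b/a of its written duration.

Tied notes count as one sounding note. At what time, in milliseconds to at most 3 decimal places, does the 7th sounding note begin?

1. 0.0ms @ 0 + 330.882ms (3/4)
2. 330.882ms @ 3/4 + 330.882ms (3/4)
3. 661.765ms @ 3/2 + 220.588ms (1/2)
4. 882.353ms @ 2 + 441.176ms (1)
5. 1323.529ms @ 3 + 220.588ms (1/2)
6. 1544.118ms @ 7/2 + 220.588ms (1/2)
7. 1764.706ms @ 4 + 441.176ms (1)
8. 2205.882ms @ 5 + 441.176ms (1)
9. 2647.059ms @ 6 + 330.882ms (3/4)
10. 2977.941ms @ 27/4 + 330.882ms (3/4)
11. 3308.824ms @ 15/2 + 220.588ms (1/2)

note 7 onset = 4b = 1764.706ms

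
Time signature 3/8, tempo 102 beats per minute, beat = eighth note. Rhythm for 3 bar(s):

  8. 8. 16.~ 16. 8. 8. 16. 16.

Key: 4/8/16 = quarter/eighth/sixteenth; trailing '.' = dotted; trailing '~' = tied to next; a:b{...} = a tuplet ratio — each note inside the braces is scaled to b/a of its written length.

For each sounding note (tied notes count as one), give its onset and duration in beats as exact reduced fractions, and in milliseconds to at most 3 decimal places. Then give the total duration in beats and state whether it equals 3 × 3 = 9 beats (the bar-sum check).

1) 0.0ms=0b +882.353ms=3/2b
2) 882.353ms=3/2b +882.353ms=3/2b
3) 1764.706ms=3b +882.353ms=3/2b
4) 2647.059ms=9/2b +882.353ms=3/2b
5) 3529.412ms=6b +882.353ms=3/2b
6) 4411.765ms=15/2b +441.176ms=3/4b
7) 4852.941ms=33/4b +441.176ms=3/4b
Σ=9b of 9 (102bpm 3/8) — PASS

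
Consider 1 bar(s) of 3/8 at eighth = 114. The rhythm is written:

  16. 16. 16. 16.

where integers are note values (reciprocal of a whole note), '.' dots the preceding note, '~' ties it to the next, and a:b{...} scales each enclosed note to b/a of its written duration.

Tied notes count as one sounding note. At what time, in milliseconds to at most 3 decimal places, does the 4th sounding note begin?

1. 0.0ms @ 0 + 394.737ms (3/4)
2. 394.737ms @ 3/4 + 394.737ms (3/4)
3. 789.474ms @ 3/2 + 394.737ms (3/4)
4. 1184.211ms @ 9/4 + 394.737ms (3/4)

note 4 onset = 9/4b = 1184.211ms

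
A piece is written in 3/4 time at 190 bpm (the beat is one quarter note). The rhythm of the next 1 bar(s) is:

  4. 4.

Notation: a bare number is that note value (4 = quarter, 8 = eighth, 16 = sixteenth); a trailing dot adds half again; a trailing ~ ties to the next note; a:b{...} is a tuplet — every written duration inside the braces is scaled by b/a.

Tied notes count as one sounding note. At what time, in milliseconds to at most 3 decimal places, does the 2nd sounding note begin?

note 2 onset = 3/2b = 473.684ms

1. 0.0ms @ 0 + 473.684ms (3/2)
2. 473.684ms @ 3/2 + 473.684ms (3/2)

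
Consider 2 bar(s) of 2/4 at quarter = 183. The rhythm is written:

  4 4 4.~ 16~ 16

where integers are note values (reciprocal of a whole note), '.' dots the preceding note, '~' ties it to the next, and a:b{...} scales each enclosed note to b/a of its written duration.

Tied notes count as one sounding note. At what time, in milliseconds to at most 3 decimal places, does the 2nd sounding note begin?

1. 0.0ms @ 0 + 327.869ms (1)
2. 327.869ms @ 1 + 327.869ms (1)
3. 655.738ms @ 2 + 655.738ms (2)

note 2 onset = 1b = 327.869ms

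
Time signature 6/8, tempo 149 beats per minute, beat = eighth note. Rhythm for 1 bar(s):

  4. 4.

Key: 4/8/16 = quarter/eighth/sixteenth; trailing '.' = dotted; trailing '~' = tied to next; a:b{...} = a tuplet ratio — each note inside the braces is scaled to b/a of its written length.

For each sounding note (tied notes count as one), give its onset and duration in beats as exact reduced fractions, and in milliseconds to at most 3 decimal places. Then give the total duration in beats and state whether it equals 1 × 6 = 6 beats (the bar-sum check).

1) 0.0ms=0b +1208.054ms=3b
2) 1208.054ms=3b +1208.054ms=3b
Σ=6b of 6 (149bpm 6/8) — PASS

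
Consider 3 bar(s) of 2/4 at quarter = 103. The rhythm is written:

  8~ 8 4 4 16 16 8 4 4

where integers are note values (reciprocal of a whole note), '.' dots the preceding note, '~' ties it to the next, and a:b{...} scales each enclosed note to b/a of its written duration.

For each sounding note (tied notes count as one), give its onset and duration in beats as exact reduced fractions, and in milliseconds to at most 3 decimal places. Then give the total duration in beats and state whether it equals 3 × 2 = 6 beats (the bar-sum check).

1) 0.0ms=0b +582.524ms=1b
2) 582.524ms=1b +582.524ms=1b
3) 1165.049ms=2b +582.524ms=1b
4) 1747.573ms=3b +145.631ms=1/4b
5) 1893.204ms=13/4b +145.631ms=1/4b
6) 2038.835ms=7/2b +291.262ms=1/2b
7) 2330.097ms=4b +582.524ms=1b
8) 2912.621ms=5b +582.524ms=1b
Σ=6b of 6 (103bpm 2/4) — PASS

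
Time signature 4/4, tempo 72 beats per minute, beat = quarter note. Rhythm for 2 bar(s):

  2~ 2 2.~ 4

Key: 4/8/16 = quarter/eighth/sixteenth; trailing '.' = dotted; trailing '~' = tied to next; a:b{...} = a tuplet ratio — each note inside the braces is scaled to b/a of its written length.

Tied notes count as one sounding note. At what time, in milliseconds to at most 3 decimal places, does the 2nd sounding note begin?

note 2 onset = 4b = 3333.333ms

1. 0.0ms @ 0 + 3333.333ms (4)
2. 3333.333ms @ 4 + 3333.333ms (4)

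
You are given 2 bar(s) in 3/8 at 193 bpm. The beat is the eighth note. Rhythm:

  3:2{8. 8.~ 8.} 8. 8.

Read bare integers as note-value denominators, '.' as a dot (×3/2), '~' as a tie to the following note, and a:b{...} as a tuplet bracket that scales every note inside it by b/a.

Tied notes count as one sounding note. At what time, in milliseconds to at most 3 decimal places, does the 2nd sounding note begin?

note 2 onset = 1b = 310.881ms

1. 0.0ms @ 0 + 310.881ms (1)
2. 310.881ms @ 1 + 621.762ms (2)
3. 932.642ms @ 3 + 466.321ms (3/2)
4. 1398.964ms @ 9/2 + 466.321ms (3/2)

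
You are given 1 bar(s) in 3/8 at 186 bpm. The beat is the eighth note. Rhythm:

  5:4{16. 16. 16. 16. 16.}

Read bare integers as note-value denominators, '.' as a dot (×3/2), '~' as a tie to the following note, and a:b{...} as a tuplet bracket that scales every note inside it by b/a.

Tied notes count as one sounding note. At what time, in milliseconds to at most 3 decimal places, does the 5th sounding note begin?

note 5 onset = 12/5b = 774.194ms

1. 0.0ms @ 0 + 193.548ms (3/5)
2. 193.548ms @ 3/5 + 193.548ms (3/5)
3. 387.097ms @ 6/5 + 193.548ms (3/5)
4. 580.645ms @ 9/5 + 193.548ms (3/5)
5. 774.194ms @ 12/5 + 193.548ms (3/5)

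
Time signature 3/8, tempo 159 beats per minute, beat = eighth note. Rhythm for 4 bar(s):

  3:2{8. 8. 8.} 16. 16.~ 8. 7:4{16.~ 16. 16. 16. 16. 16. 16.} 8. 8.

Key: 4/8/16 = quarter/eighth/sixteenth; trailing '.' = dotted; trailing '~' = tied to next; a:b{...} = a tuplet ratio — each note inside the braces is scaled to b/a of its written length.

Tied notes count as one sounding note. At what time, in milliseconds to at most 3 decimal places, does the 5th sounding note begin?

1. 0.0ms @ 0 + 377.358ms (1)
2. 377.358ms @ 1 + 377.358ms (1)
3. 754.717ms @ 2 + 377.358ms (1)
4. 1132.075ms @ 3 + 283.019ms (3/4)
5. 1415.094ms @ 15/4 + 849.057ms (9/4)
6. 2264.151ms @ 6 + 323.45ms (6/7)
7. 2587.601ms @ 48/7 + 161.725ms (3/7)
8. 2749.326ms @ 51/7 + 161.725ms (3/7)
9. 2911.051ms @ 54/7 + 161.725ms (3/7)
10. 3072.776ms @ 57/7 + 161.725ms (3/7)
11. 3234.501ms @ 60/7 + 161.725ms (3/7)
12. 3396.226ms @ 9 + 566.038ms (3/2)
13. 3962.264ms @ 21/2 + 566.038ms (3/2)

note 5 onset = 15/4b = 1415.094ms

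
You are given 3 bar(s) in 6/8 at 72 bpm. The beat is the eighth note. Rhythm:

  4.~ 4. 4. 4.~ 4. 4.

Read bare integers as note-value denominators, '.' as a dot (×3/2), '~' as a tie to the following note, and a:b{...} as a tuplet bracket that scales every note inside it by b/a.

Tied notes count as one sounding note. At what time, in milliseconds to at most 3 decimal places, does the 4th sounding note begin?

1. 0.0ms @ 0 + 5000.0ms (6)
2. 5000.0ms @ 6 + 2500.0ms (3)
3. 7500.0ms @ 9 + 5000.0ms (6)
4. 12500.0ms @ 15 + 2500.0ms (3)

note 4 onset = 15b = 12500.0ms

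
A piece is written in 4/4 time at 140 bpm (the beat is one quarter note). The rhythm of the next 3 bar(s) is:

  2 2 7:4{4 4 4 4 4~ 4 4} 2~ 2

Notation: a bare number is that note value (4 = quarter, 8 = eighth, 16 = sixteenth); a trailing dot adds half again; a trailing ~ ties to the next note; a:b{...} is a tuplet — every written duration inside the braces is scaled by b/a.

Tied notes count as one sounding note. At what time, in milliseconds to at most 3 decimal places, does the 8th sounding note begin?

1. 0.0ms @ 0 + 857.143ms (2)
2. 857.143ms @ 2 + 857.143ms (2)
3. 1714.286ms @ 4 + 244.898ms (4/7)
4. 1959.184ms @ 32/7 + 244.898ms (4/7)
5. 2204.082ms @ 36/7 + 244.898ms (4/7)
6. 2448.98ms @ 40/7 + 244.898ms (4/7)
7. 2693.878ms @ 44/7 + 489.796ms (8/7)
8. 3183.673ms @ 52/7 + 244.898ms (4/7)
9. 3428.571ms @ 8 + 1714.286ms (4)

note 8 onset = 52/7b = 3183.673ms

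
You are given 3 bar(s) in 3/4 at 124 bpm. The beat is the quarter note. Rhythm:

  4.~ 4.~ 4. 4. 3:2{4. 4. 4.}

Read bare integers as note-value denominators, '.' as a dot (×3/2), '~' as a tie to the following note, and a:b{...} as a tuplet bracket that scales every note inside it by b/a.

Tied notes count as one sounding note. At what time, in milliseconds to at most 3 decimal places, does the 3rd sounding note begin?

note 3 onset = 6b = 2903.226ms

1. 0.0ms @ 0 + 2177.419ms (9/2)
2. 2177.419ms @ 9/2 + 725.806ms (3/2)
3. 2903.226ms @ 6 + 483.871ms (1)
4. 3387.097ms @ 7 + 483.871ms (1)
5. 3870.968ms @ 8 + 483.871ms (1)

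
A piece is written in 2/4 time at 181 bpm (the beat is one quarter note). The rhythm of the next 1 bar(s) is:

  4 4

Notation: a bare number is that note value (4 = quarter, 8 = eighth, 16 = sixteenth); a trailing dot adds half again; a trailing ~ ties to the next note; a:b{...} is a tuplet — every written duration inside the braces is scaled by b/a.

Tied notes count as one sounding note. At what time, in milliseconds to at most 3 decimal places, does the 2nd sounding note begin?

note 2 onset = 1b = 331.492ms

1. 0.0ms @ 0 + 331.492ms (1)
2. 331.492ms @ 1 + 331.492ms (1)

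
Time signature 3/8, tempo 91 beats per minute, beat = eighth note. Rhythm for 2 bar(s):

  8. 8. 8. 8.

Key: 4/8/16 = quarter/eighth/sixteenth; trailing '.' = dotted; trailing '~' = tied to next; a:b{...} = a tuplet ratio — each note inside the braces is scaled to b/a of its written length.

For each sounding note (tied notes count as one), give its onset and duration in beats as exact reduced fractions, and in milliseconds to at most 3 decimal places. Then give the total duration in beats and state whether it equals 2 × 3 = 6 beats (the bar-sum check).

1) 0.0ms=0b +989.011ms=3/2b
2) 989.011ms=3/2b +989.011ms=3/2b
3) 1978.022ms=3b +989.011ms=3/2b
4) 2967.033ms=9/2b +989.011ms=3/2b
Σ=6b of 6 (91bpm 3/8) — PASS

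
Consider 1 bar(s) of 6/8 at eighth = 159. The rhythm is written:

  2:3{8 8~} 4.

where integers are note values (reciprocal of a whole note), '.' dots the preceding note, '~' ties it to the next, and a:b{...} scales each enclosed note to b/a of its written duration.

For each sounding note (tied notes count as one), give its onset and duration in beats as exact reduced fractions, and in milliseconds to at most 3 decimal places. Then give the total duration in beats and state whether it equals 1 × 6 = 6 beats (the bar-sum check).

1) 0.0ms=0b +566.038ms=3/2b
2) 566.038ms=3/2b +1698.113ms=9/2b
Σ=6b of 6 (159bpm 6/8) — PASS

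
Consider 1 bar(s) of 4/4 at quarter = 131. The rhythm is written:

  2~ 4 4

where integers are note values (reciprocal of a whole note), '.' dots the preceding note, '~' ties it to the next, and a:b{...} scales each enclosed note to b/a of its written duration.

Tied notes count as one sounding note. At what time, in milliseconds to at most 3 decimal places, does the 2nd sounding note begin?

note 2 onset = 3b = 1374.046ms

1. 0.0ms @ 0 + 1374.046ms (3)
2. 1374.046ms @ 3 + 458.015ms (1)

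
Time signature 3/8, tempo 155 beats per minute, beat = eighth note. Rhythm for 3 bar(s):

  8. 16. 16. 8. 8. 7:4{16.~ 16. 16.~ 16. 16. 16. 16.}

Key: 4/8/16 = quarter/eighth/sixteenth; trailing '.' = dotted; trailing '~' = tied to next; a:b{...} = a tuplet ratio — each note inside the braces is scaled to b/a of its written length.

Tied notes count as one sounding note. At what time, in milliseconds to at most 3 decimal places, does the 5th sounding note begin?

note 5 onset = 9/2b = 1741.935ms

1. 0.0ms @ 0 + 580.645ms (3/2)
2. 580.645ms @ 3/2 + 290.323ms (3/4)
3. 870.968ms @ 9/4 + 290.323ms (3/4)
4. 1161.29ms @ 3 + 580.645ms (3/2)
5. 1741.935ms @ 9/2 + 580.645ms (3/2)
6. 2322.581ms @ 6 + 331.797ms (6/7)
7. 2654.378ms @ 48/7 + 331.797ms (6/7)
8. 2986.175ms @ 54/7 + 165.899ms (3/7)
9. 3152.074ms @ 57/7 + 165.899ms (3/7)
10. 3317.972ms @ 60/7 + 165.899ms (3/7)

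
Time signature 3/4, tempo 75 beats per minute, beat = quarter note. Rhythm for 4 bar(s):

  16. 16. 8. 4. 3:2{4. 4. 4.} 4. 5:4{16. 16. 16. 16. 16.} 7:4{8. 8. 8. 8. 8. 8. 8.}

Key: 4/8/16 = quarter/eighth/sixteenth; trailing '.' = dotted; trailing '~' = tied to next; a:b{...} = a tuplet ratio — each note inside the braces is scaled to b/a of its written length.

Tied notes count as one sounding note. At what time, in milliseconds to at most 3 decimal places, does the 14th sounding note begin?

1. 0.0ms @ 0 + 300.0ms (3/8)
2. 300.0ms @ 3/8 + 300.0ms (3/8)
3. 600.0ms @ 3/4 + 600.0ms (3/4)
4. 1200.0ms @ 3/2 + 1200.0ms (3/2)
5. 2400.0ms @ 3 + 800.0ms (1)
6. 3200.0ms @ 4 + 800.0ms (1)
7. 4000.0ms @ 5 + 800.0ms (1)
8. 4800.0ms @ 6 + 1200.0ms (3/2)
9. 6000.0ms @ 15/2 + 240.0ms (3/10)
10. 6240.0ms @ 39/5 + 240.0ms (3/10)
11. 6480.0ms @ 81/10 + 240.0ms (3/10)
12. 6720.0ms @ 42/5 + 240.0ms (3/10)
13. 6960.0ms @ 87/10 + 240.0ms (3/10)
14. 7200.0ms @ 9 + 342.857ms (3/7)
15. 7542.857ms @ 66/7 + 342.857ms (3/7)
16. 7885.714ms @ 69/7 + 342.857ms (3/7)
17. 8228.571ms @ 72/7 + 342.857ms (3/7)
18. 8571.429ms @ 75/7 + 342.857ms (3/7)
19. 8914.286ms @ 78/7 + 342.857ms (3/7)
20. 9257.143ms @ 81/7 + 342.857ms (3/7)

note 14 onset = 9b = 7200.0ms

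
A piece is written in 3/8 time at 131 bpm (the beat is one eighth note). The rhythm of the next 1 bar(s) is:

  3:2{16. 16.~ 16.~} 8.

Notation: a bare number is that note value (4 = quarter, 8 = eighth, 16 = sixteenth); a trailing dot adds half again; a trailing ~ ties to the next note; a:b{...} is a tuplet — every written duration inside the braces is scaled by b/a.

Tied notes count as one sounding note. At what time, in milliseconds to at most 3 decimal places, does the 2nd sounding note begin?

1. 0.0ms @ 0 + 229.008ms (1/2)
2. 229.008ms @ 1/2 + 1145.038ms (5/2)

note 2 onset = 1/2b = 229.008ms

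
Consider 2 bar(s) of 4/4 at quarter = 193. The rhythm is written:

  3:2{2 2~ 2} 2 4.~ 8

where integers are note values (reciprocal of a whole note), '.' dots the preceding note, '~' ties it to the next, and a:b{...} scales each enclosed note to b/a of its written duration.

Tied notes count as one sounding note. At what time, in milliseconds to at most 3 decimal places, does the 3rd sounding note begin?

1. 0.0ms @ 0 + 414.508ms (4/3)
2. 414.508ms @ 4/3 + 829.016ms (8/3)
3. 1243.523ms @ 4 + 621.762ms (2)
4. 1865.285ms @ 6 + 621.762ms (2)

note 3 onset = 4b = 1243.523ms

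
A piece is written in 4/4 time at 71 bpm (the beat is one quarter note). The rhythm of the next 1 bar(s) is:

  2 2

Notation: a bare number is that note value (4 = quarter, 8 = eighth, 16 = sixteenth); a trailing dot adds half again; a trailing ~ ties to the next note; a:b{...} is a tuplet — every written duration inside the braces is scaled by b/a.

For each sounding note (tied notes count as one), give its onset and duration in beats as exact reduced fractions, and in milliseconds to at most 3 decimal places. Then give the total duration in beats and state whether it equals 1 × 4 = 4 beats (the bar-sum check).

1) 0.0ms=0b +1690.141ms=2b
2) 1690.141ms=2b +1690.141ms=2b
Σ=4b of 4 (71bpm 4/4) — PASS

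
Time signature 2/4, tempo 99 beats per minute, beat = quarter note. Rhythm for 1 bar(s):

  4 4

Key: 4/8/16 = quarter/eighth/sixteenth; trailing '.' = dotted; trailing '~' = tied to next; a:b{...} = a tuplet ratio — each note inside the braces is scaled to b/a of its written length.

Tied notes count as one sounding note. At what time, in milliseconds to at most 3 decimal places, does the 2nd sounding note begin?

1. 0.0ms @ 0 + 606.061ms (1)
2. 606.061ms @ 1 + 606.061ms (1)

note 2 onset = 1b = 606.061ms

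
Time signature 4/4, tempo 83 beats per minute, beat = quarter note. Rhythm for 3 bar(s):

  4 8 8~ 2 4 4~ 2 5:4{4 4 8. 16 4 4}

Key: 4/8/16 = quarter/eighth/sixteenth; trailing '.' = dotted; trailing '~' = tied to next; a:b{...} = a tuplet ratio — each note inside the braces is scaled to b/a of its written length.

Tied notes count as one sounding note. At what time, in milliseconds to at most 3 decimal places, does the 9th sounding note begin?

1. 0.0ms @ 0 + 722.892ms (1)
2. 722.892ms @ 1 + 361.446ms (1/2)
3. 1084.337ms @ 3/2 + 1807.229ms (5/2)
4. 2891.566ms @ 4 + 722.892ms (1)
5. 3614.458ms @ 5 + 2168.675ms (3)
6. 5783.133ms @ 8 + 578.313ms (4/5)
7. 6361.446ms @ 44/5 + 578.313ms (4/5)
8. 6939.759ms @ 48/5 + 433.735ms (3/5)
9. 7373.494ms @ 51/5 + 144.578ms (1/5)
10. 7518.072ms @ 52/5 + 578.313ms (4/5)
11. 8096.386ms @ 56/5 + 578.313ms (4/5)

note 9 onset = 51/5b = 7373.494ms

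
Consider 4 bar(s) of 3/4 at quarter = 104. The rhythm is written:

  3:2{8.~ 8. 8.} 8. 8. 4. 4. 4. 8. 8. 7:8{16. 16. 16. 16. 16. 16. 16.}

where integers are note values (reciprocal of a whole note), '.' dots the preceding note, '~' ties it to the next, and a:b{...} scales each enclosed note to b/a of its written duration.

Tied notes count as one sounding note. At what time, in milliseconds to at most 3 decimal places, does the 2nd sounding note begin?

note 2 onset = 1b = 576.923ms

1. 0.0ms @ 0 + 576.923ms (1)
2. 576.923ms @ 1 + 288.462ms (1/2)
3. 865.385ms @ 3/2 + 432.692ms (3/4)
4. 1298.077ms @ 9/4 + 432.692ms (3/4)
5. 1730.769ms @ 3 + 865.385ms (3/2)
6. 2596.154ms @ 9/2 + 865.385ms (3/2)
7. 3461.538ms @ 6 + 865.385ms (3/2)
8. 4326.923ms @ 15/2 + 432.692ms (3/4)
9. 4759.615ms @ 33/4 + 432.692ms (3/4)
10. 5192.308ms @ 9 + 247.253ms (3/7)
11. 5439.56ms @ 66/7 + 247.253ms (3/7)
12. 5686.813ms @ 69/7 + 247.253ms (3/7)
13. 5934.066ms @ 72/7 + 247.253ms (3/7)
14. 6181.319ms @ 75/7 + 247.253ms (3/7)
15. 6428.571ms @ 78/7 + 247.253ms (3/7)
16. 6675.824ms @ 81/7 + 247.253ms (3/7)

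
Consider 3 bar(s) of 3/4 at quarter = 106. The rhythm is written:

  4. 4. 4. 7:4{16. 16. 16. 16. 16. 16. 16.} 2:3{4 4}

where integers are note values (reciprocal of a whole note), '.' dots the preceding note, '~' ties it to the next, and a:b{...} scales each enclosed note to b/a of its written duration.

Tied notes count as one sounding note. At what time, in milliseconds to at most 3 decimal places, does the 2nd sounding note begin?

note 2 onset = 3/2b = 849.057ms

1. 0.0ms @ 0 + 849.057ms (3/2)
2. 849.057ms @ 3/2 + 849.057ms (3/2)
3. 1698.113ms @ 3 + 849.057ms (3/2)
4. 2547.17ms @ 9/2 + 121.294ms (3/14)
5. 2668.464ms @ 33/7 + 121.294ms (3/14)
6. 2789.757ms @ 69/14 + 121.294ms (3/14)
7. 2911.051ms @ 36/7 + 121.294ms (3/14)
8. 3032.345ms @ 75/14 + 121.294ms (3/14)
9. 3153.639ms @ 39/7 + 121.294ms (3/14)
10. 3274.933ms @ 81/14 + 121.294ms (3/14)
11. 3396.226ms @ 6 + 849.057ms (3/2)
12. 4245.283ms @ 15/2 + 849.057ms (3/2)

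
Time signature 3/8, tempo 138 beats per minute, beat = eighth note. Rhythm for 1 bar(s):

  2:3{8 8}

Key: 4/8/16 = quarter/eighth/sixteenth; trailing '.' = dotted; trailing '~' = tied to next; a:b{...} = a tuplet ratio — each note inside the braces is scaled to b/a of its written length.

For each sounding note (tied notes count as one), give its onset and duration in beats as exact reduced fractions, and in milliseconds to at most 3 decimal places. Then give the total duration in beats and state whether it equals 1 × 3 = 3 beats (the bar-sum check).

1) 0.0ms=0b +652.174ms=3/2b
2) 652.174ms=3/2b +652.174ms=3/2b
Σ=3b of 3 (138bpm 3/8) — PASS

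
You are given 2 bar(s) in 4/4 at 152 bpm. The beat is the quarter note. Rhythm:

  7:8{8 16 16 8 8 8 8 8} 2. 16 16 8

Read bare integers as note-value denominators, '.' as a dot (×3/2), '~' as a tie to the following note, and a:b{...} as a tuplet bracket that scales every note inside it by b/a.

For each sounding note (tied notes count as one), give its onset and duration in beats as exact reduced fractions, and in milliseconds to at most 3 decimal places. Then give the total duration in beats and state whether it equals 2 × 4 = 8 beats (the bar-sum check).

1) 0.0ms=0b +225.564ms=4/7b
2) 225.564ms=4/7b +112.782ms=2/7b
3) 338.346ms=6/7b +112.782ms=2/7b
4) 451.128ms=8/7b +225.564ms=4/7b
5) 676.692ms=12/7b +225.564ms=4/7b
6) 902.256ms=16/7b +225.564ms=4/7b
7) 1127.82ms=20/7b +225.564ms=4/7b
8) 1353.383ms=24/7b +225.564ms=4/7b
9) 1578.947ms=4b +1184.211ms=3b
10) 2763.158ms=7b +98.684ms=1/4b
11) 2861.842ms=29/4b +98.684ms=1/4b
12) 2960.526ms=15/2b +197.368ms=1/2b
Σ=8b of 8 (152bpm 4/4) — PASS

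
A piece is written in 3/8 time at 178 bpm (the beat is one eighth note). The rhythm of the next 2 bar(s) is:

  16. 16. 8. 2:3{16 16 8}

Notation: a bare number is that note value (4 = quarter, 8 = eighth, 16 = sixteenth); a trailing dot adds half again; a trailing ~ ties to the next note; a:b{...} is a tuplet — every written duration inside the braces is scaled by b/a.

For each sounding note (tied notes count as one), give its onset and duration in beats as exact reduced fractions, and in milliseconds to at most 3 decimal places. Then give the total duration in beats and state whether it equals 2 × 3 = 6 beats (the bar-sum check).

1) 0.0ms=0b +252.809ms=3/4b
2) 252.809ms=3/4b +252.809ms=3/4b
3) 505.618ms=3/2b +505.618ms=3/2b
4) 1011.236ms=3b +252.809ms=3/4b
5) 1264.045ms=15/4b +252.809ms=3/4b
6) 1516.854ms=9/2b +505.618ms=3/2b
Σ=6b of 6 (178bpm 3/8) — PASS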